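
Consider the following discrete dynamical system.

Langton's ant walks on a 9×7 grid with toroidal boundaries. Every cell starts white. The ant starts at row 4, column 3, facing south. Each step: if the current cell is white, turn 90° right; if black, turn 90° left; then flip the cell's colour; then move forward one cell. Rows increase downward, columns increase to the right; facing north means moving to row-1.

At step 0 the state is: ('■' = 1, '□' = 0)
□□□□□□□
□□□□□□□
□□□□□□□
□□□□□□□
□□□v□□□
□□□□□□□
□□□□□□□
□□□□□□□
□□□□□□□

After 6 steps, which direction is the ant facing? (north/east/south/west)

south

[0] □□□□□□□
□□□□□□□
□□□□□□□
□□□□□□□
□□□v□□□
□□□□□□□
□□□□□□□
□□□□□□□
□□□□□□□
[1] □□□□□□□
□□□□□□□
□□□□□□□
□□□□□□□
□□<■□□□
□□□□□□□
□□□□□□□
□□□□□□□
□□□□□□□
[2] □□□□□□□
□□□□□□□
□□□□□□□
□□^□□□□
□□■■□□□
□□□□□□□
□□□□□□□
□□□□□□□
□□□□□□□
[3] □□□□□□□
□□□□□□□
□□□□□□□
□□■>□□□
□□■■□□□
□□□□□□□
□□□□□□□
□□□□□□□
□□□□□□□
[4] □□□□□□□
□□□□□□□
□□□□□□□
□□■■□□□
□□■v□□□
□□□□□□□
□□□□□□□
□□□□□□□
□□□□□□□
[5] □□□□□□□
□□□□□□□
□□□□□□□
□□■■□□□
□□■□>□□
□□□□□□□
□□□□□□□
□□□□□□□
□□□□□□□
[6] □□□□□□□
□□□□□□□
□□□□□□□
□□■■□□□
□□■□■□□
□□□□v□□
□□□□□□□
□□□□□□□
□□□□□□□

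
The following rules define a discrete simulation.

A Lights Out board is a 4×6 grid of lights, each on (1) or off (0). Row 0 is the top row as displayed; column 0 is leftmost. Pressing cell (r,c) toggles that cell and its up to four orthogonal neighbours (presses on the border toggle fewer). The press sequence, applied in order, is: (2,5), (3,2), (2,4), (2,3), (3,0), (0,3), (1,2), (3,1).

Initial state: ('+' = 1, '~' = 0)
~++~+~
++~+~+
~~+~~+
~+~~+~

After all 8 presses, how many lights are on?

11

step 0: ~++~+~
++~+~+
~~+~~+
~+~~+~
step 1: ~++~+~
++~+~~
~~+~+~
~+~~++
step 2: ~++~+~
++~+~~
~~~~+~
~~++++
step 3: ~++~+~
++~++~
~~~+~+
~~++~+
step 4: ~++~+~
++~~+~
~~+~++
~~+~~+
step 5: ~++~+~
++~~+~
+~+~++
+++~~+
step 6: ~+~+~~
++~++~
+~+~++
+++~~+
step 7: ~+++~~
+~+~+~
+~~~++
+++~~+
step 8: ~+++~~
+~+~+~
++~~++
~~~~~+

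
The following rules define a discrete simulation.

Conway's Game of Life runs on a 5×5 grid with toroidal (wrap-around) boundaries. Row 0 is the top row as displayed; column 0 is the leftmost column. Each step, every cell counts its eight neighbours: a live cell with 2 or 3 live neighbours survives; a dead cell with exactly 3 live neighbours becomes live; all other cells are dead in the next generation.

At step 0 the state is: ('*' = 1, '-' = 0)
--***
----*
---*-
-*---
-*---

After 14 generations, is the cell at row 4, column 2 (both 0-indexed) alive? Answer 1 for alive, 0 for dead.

0) --***
----*
---*-
-*---
-*---
1) *-***
--*-*
-----
--*--
**-*-
2) -----
***-*
---*-
-**--
*----
3) ----*
*****
---**
-**--
-*---
4) ----*
-**--
-----
****-
***--
5) ---*-
-----
*--*-
*--**
-----
6) -----
----*
*--*-
*--*-
---*-
7) -----
----*
*--*-
--**-
----*
8) -----
----*
--**-
--**-
---*-
9) -----
---*-
--*-*
----*
--**-
10) --**-
---*-
----*
--*-*
---*-
11) --***
--***
----*
----*
----*
12) *-*--
*-*--
*---*
*--**
*---*
13) *--*-
*--*-
-----
-*-*-
-----
14) -----
-----
--*-*
-----
--*-*

1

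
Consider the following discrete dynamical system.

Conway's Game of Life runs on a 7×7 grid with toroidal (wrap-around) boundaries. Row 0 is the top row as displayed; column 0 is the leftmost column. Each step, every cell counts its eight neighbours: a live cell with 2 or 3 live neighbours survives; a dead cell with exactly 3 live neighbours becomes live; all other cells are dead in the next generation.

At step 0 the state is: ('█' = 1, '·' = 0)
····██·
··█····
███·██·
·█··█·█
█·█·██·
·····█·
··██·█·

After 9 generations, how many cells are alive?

15

t=0: ····██·
··█····
███·██·
·█··█·█
█·█·██·
·····█·
··██·█·
t=1: ··█·██·
··█···█
█·█·███
·······
██·██··
·██··█·
···█·██
t=2: ··█·█··
█·█····
██·█·██
··█····
██·██··
·█···█·
·█·█··█
t=3: █·█····
█·█·██·
█··█··█
·····█·
██·██··
·█·█·██
██·███·
t=4: █·█····
█·█·██·
██·█···
·███·█·
██·█···
·······
···█·█·
t=5: ··█··█·
█·█·█··
█····█·
···█··█
██·██··
··█·█··
·······
t=6: ·█·█···
···███·
██·███·
·███·██
██··██·
·██·█··
···█···
t=7: ···█···
██···██
██·····
·······
·······
███·██·
·█·██··
t=8: ·█·█·██
·██···█
·█·····
·······
·█·····
███·██·
██···█·
t=9: ····██·
·█···██
███····
·······
███····
··█·██·
···█···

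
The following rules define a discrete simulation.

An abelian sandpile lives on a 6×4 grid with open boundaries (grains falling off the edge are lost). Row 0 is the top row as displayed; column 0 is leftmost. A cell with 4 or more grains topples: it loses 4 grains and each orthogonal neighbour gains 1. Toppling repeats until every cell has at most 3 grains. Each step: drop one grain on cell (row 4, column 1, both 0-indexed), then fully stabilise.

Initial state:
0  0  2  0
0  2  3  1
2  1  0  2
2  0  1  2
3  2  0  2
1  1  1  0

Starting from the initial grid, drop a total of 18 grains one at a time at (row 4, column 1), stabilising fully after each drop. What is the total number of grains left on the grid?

38

t=0: 0  0  2  0
0  2  3  1
2  1  0  2
2  0  1  2
3  2  0  2
1  1  1  0
t=1: 0  0  2  0
0  2  3  1
2  1  0  2
2  0  1  2
3  3  0  2
1  1  1  0
t=2: 0  0  2  0
0  2  3  1
2  1  0  2
3  1  1  2
0  1  1  2
2  2  1  0
t=3: 0  0  2  0
0  2  3  1
2  1  0  2
3  1  1  2
0  2  1  2
2  2  1  0
t=4: 0  0  2  0
0  2  3  1
2  1  0  2
3  1  1  2
0  3  1  2
2  2  1  0
t=5: 0  0  2  0
0  2  3  1
2  1  0  2
3  2  1  2
1  0  2  2
2  3  1  0
t=6: 0  0  2  0
0  2  3  1
2  1  0  2
3  2  1  2
1  1  2  2
2  3  1  0
t=7: 0  0  2  0
0  2  3  1
2  1  0  2
3  2  1  2
1  2  2  2
2  3  1  0
t=8: 0  0  2  0
0  2  3  1
2  1  0  2
3  2  1  2
1  3  2  2
2  3  1  0
t=9: 0  0  2  0
0  2  3  1
2  1  0  2
3  3  1  2
2  1  3  2
3  0  2  0
t=10: 0  0  2  0
0  2  3  1
2  1  0  2
3  3  1  2
2  2  3  2
3  0  2  0
t=11: 0  0  2  0
0  2  3  1
2  1  0  2
3  3  1  2
2  3  3  2
3  0  2  0
t=12: 0  0  2  0
0  2  3  1
3  2  0  2
1  1  3  2
1  3  0  3
0  2  3  0
t=13: 0  0  2  0
0  2  3  1
3  2  0  2
1  2  3  2
2  0  1  3
0  3  3  0
t=14: 0  0  2  0
0  2  3  1
3  2  0  2
1  2  3  2
2  1  1  3
0  3  3  0
t=15: 0  0  2  0
0  2  3  1
3  2  0  2
1  2  3  2
2  2  1  3
0  3  3  0
t=16: 0  0  2  0
0  2  3  1
3  2  0  2
1  2  3  2
2  3  1  3
0  3  3  0
t=17: 0  0  2  0
0  2  3  1
3  2  0  2
1  3  3  2
3  1  3  3
1  1  0  1
t=18: 0  0  2  0
0  2  3  1
3  2  0  2
1  3  3  2
3  2  3  3
1  1  0  1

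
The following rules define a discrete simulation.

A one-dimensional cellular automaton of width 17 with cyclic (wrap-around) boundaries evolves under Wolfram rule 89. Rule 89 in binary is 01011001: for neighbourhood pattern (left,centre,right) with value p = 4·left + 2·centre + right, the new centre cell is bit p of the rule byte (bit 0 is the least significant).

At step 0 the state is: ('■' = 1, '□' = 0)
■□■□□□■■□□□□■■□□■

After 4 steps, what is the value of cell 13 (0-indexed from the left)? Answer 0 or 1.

k=0  ■□■□□□■■□□□□■■□□■
k=1  ■□□■■□■■■■■□■■■□■
k=2  ■■□■■□■□□□■□■□■□■
k=3  □■□■■□□■■□□□□□□□■
k=4  □□□■■■□■■■■■■■■□□

1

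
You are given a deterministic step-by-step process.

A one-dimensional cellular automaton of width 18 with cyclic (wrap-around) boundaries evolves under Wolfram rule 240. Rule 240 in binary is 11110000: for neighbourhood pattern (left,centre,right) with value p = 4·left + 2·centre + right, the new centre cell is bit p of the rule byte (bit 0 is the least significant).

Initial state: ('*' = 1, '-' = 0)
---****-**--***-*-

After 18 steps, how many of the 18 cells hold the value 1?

[0] ---****-**--***-*-
[1] ----****-**--***-*
[2] *----****-**--***-
[3] -*----****-**--***
[4] *-*----****-**--**
[5] **-*----****-**--*
[6] ***-*----****-**--
[7] -***-*----****-**-
[8] --***-*----****-**
[9] *--***-*----****-*
[10] **--***-*----****-
[11] -**--***-*----****
[12] *-**--***-*----***
[13] **-**--***-*----**
[14] ***-**--***-*----*
[15] ****-**--***-*----
[16] -****-**--***-*---
[17] --****-**--***-*--
[18] ---****-**--***-*-

10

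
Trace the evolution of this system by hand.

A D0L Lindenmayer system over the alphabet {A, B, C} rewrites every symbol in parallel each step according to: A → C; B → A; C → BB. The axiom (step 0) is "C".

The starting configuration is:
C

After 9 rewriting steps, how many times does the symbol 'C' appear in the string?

step 0: C
step 1: BB
step 2: AA
step 3: CC
step 4: BBBB
step 5: AAAA
step 6: CCCC
step 7: BBBBBBBB
step 8: AAAAAAAA
step 9: CCCCCCCC

8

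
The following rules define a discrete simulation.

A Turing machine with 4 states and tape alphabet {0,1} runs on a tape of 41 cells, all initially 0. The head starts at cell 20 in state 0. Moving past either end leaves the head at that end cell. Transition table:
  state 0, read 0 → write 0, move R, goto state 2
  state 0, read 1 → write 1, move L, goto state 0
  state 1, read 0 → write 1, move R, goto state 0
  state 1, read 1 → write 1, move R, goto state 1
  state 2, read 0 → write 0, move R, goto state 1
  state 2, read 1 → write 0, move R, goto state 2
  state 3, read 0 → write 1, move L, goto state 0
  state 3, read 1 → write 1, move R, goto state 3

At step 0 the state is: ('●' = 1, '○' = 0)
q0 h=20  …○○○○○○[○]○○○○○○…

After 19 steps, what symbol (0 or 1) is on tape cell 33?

t=0: q0 h=20  …○○○○○○[○]○○○○○○…
t=1: q2 h=21  …○○○○○○[○]○○○○○○…
t=2: q1 h=22  …○○○○○○[○]○○○○○○…
t=3: q0 h=23  …○○○○○●[○]○○○○○○…
t=4: q2 h=24  …○○○○●○[○]○○○○○○…
t=5: q1 h=25  …○○○●○○[○]○○○○○○…
t=6: q0 h=26  …○○●○○●[○]○○○○○○…
t=7: q2 h=27  …○●○○●○[○]○○○○○○…
t=8: q1 h=28  …●○○●○○[○]○○○○○○…
t=9: q0 h=29  …○○●○○●[○]○○○○○○…
t=10: q2 h=30  …○●○○●○[○]○○○○○○…
t=11: q1 h=31  …●○○●○○[○]○○○○○○…
t=12: q0 h=32  …○○●○○●[○]○○○○○○…
t=13: q2 h=33  …○●○○●○[○]○○○○○○…
t=14: q1 h=34  …●○○●○○[○]○○○○○○|
t=15: q0 h=35  …○○●○○●[○]○○○○○|
t=16: q2 h=36  …○●○○●○[○]○○○○|
t=17: q1 h=37  …●○○●○○[○]○○○|
t=18: q0 h=38  …○○●○○●[○]○○|
t=19: q2 h=39  …○●○○●○[○]○|

0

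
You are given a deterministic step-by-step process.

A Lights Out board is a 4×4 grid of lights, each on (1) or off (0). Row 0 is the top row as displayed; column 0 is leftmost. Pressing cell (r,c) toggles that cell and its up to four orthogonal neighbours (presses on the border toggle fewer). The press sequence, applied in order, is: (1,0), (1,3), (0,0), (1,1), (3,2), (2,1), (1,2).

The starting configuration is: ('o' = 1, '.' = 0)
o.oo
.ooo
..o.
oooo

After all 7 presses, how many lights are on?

7

0) o.oo
.ooo
..o.
oooo
1) ..oo
o.oo
o.o.
oooo
2) ..o.
o...
o.oo
oooo
3) ooo.
....
o.oo
oooo
4) o.o.
ooo.
oooo
oooo
5) o.o.
ooo.
oo.o
o...
6) o.o.
o.o.
..oo
oo..
7) o...
oo.o
...o
oo..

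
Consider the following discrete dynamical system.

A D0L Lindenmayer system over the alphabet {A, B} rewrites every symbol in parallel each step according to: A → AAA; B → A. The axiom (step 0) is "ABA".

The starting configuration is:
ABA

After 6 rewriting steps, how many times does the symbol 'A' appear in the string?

1701

t=0: ABA
t=1: AAAAAAA
t=2: AAAAAAAAAAAAAAAAAAAAA
t=3: AAAAAAAAAAAAAAAAAAAAAAAAAAAAAAAAAAAAAAAAAAAAAAAAAAAAAAAAAAAAAAA
t=4: AAAAAAAAAAAAAAAAAAAAAAAAAAAAAAAAAAAAAAAAAAAAAAAAAAAAAAAAAA…AAAAAAAAAAAAAAAAAAAAAAAAAAAAAAAAAAAAAAAAAAAAAAAAAAAAAAAAAA  (len 189)
t=5: AAAAAAAAAAAAAAAAAAAAAAAAAAAAAAAAAAAAAAAAAAAAAAAAAAAAAAAAAA…AAAAAAAAAAAAAAAAAAAAAAAAAAAAAAAAAAAAAAAAAAAAAAAAAAAAAAAAAA  (len 567)
t=6: AAAAAAAAAAAAAAAAAAAAAAAAAAAAAAAAAAAAAAAAAAAAAAAAAAAAAAAAAA…AAAAAAAAAAAAAAAAAAAAAAAAAAAAAAAAAAAAAAAAAAAAAAAAAAAAAAAAAA  (len 1701)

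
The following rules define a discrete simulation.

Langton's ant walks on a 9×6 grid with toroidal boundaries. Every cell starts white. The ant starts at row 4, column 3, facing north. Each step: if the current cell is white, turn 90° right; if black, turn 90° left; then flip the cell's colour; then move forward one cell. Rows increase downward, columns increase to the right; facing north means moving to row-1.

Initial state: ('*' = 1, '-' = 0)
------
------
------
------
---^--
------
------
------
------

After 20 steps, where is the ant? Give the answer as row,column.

6,1

0) ------
------
------
------
---^--
------
------
------
------
1) ------
------
------
------
---*>-
------
------
------
------
2) ------
------
------
------
---**-
----v-
------
------
------
3) ------
------
------
------
---**-
---<*-
------
------
------
4) ------
------
------
------
---^*-
---**-
------
------
------
5) ------
------
------
------
--<-*-
---**-
------
------
------
6) ------
------
------
--^---
--*-*-
---**-
------
------
------
7) ------
------
------
--*>--
--*-*-
---**-
------
------
------
8) ------
------
------
--**--
--*v*-
---**-
------
------
------
9) ------
------
------
--**--
--<**-
---**-
------
------
------
10) ------
------
------
--**--
---**-
--v**-
------
------
------
11) ------
------
------
--**--
---**-
-<***-
------
------
------
12) ------
------
------
--**--
-^-**-
-****-
------
------
------
13) ------
------
------
--**--
-*>**-
-****-
------
------
------
14) ------
------
------
--**--
-****-
-*v**-
------
------
------
15) ------
------
------
--**--
-****-
-*->*-
------
------
------
16) ------
------
------
--**--
-**^*-
-*--*-
------
------
------
17) ------
------
------
--**--
-*<-*-
-*--*-
------
------
------
18) ------
------
------
--**--
-*--*-
-*v-*-
------
------
------
19) ------
------
------
--**--
-*--*-
-<*-*-
------
------
------
20) ------
------
------
--**--
-*--*-
--*-*-
-v----
------
------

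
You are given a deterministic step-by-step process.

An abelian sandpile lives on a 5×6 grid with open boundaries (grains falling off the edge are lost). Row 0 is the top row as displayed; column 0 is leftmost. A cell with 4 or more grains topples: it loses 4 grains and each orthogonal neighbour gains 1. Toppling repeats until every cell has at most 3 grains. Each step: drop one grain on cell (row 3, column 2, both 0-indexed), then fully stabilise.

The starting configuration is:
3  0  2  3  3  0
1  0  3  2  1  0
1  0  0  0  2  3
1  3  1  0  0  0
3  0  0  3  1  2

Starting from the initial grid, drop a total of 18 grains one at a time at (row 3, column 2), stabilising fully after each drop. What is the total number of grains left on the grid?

step 0: 3  0  2  3  3  0
1  0  3  2  1  0
1  0  0  0  2  3
1  3  1  0  0  0
3  0  0  3  1  2
step 1: 3  0  2  3  3  0
1  0  3  2  1  0
1  0  0  0  2  3
1  3  2  0  0  0
3  0  0  3  1  2
step 2: 3  0  2  3  3  0
1  0  3  2  1  0
1  0  0  0  2  3
1  3  3  0  0  0
3  0  0  3  1  2
step 3: 3  0  2  3  3  0
1  0  3  2  1  0
1  1  1  0  2  3
2  0  1  1  0  0
3  1  1  3  1  2
step 4: 3  0  2  3  3  0
1  0  3  2  1  0
1  1  1  0  2  3
2  0  2  1  0  0
3  1  1  3  1  2
step 5: 3  0  2  3  3  0
1  0  3  2  1  0
1  1  1  0  2  3
2  0  3  1  0  0
3  1  1  3  1  2
step 6: 3  0  2  3  3  0
1  0  3  2  1  0
1  1  2  0  2  3
2  1  0  2  0  0
3  1  2  3  1  2
step 7: 3  0  2  3  3  0
1  0  3  2  1  0
1  1  2  0  2  3
2  1  1  2  0  0
3  1  2  3  1  2
step 8: 3  0  2  3  3  0
1  0  3  2  1  0
1  1  2  0  2  3
2  1  2  2  0  0
3  1  2  3  1  2
step 9: 3  0  2  3  3  0
1  0  3  2  1  0
1  1  2  0  2  3
2  1  3  2  0  0
3  1  2  3  1  2
step 10: 3  0  2  3  3  0
1  0  3  2  1  0
1  1  3  0  2  3
2  2  0  3  0  0
3  1  3  3  1  2
step 11: 3  0  2  3  3  0
1  0  3  2  1  0
1  1  3  0  2  3
2  2  1  3  0  0
3  1  3  3  1  2
step 12: 3  0  2  3  3  0
1  0  3  2  1  0
1  1  3  0  2  3
2  2  2  3  0  0
3  1  3  3  1  2
step 13: 3  0  2  3  3  0
1  0  3  2  1  0
1  1  3  0  2  3
2  2  3  3  0  0
3  1  3  3  1  2
step 14: 3  0  3  3  3  0
1  1  0  3  1  0
1  2  1  2  2  3
2  3  3  1  1  0
3  2  1  1  2  2
step 15: 3  0  3  3  3  0
1  1  0  3  1  0
1  3  2  2  2  3
3  0  1  2  1  0
3  3  2  1  2  2
step 16: 3  0  3  3  3  0
1  1  0  3  1  0
1  3  2  2  2  3
3  0  2  2  1  0
3  3  2  1  2  2
step 17: 3  0  3  3  3  0
1  1  0  3  1  0
1  3  2  2  2  3
3  0  3  2  1  0
3  3  2  1  2  2
step 18: 3  0  3  3  3  0
1  1  0  3  1  0
1  3  3  2  2  3
3  1  0  3  1  0
3  3  3  1  2  2

54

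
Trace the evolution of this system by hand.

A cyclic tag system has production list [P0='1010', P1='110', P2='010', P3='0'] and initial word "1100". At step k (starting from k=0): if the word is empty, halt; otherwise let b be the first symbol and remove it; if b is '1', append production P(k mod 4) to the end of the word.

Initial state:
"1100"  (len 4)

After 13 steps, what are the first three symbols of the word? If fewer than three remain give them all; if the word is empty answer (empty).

100

0) "1100"  (len 4)
1) "1001010"  (len 7)
2) "001010110"  (len 9)
3) "01010110"  (len 8)
4) "1010110"  (len 7)
5) "0101101010"  (len 10)
6) "101101010"  (len 9)
7) "01101010010"  (len 11)
8) "1101010010"  (len 10)
9) "1010100101010"  (len 13)
10) "010100101010110"  (len 15)
11) "10100101010110"  (len 14)
12) "01001010101100"  (len 14)
13) "1001010101100"  (len 13)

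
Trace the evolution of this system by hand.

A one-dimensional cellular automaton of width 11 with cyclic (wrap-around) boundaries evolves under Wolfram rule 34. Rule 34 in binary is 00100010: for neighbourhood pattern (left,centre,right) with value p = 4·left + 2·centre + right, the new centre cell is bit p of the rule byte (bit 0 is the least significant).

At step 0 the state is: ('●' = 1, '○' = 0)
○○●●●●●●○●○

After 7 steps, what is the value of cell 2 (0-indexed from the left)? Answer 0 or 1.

1

gen 0: ○○●●●●●●○●○
gen 1: ○●○○○○○○●○○
gen 2: ●○○○○○○●○○○
gen 3: ○○○○○○●○○○●
gen 4: ○○○○○●○○○●○
gen 5: ○○○○●○○○●○○
gen 6: ○○○●○○○●○○○
gen 7: ○○●○○○●○○○○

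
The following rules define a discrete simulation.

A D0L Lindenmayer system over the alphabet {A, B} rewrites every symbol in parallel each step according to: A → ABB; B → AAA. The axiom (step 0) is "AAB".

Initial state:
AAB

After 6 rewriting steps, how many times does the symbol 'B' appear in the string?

t=0: AAB
t=1: ABBABBAAA
t=2: ABBAAAAAAABBAAAAAAABBABBABB
t=3: ABBAAAAAAABBABBABBABBABBABBABBAAAAAAABBABBABBABBABBABBABBAAAAAAABBAAAAAAABBAAAAAA
t=4: ABBAAAAAAABBABBABBABBABBABBABBAAAAAAABBAAAAAAABBAAAAAAABBA…BABBABBAAAAAAABBABBABBABBABBABBABBAAAAAAABBABBABBABBABBABB  (len 243)
t=5: ABBAAAAAAABBABBABBABBABBABBABBAAAAAAABBAAAAAAABBAAAAAAABBA…BABBABBAAAAAAABBAAAAAAABBAAAAAAABBAAAAAAABBAAAAAAABBAAAAAA  (len 729)
t=6: ABBAAAAAAABBABBABBABBABBABBABBAAAAAAABBAAAAAAABBAAAAAAABBA…BABBABBAAAAAAABBABBABBABBABBABBABBAAAAAAABBABBABBABBABBABB  (len 2187)

862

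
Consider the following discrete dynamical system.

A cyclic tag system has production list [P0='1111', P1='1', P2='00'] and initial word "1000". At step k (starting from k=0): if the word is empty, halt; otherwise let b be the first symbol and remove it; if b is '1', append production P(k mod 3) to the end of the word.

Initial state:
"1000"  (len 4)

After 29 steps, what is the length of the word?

20

k=0  "1000"  (len 4)
k=1  "0001111"  (len 7)
k=2  "001111"  (len 6)
k=3  "01111"  (len 5)
k=4  "1111"  (len 4)
k=5  "1111"  (len 4)
k=6  "11100"  (len 5)
k=7  "11001111"  (len 8)
k=8  "10011111"  (len 8)
k=9  "001111100"  (len 9)
k=10  "01111100"  (len 8)
k=11  "1111100"  (len 7)
k=12  "11110000"  (len 8)
k=13  "11100001111"  (len 11)
k=14  "11000011111"  (len 11)
k=15  "100001111100"  (len 12)
k=16  "000011111001111"  (len 15)
k=17  "00011111001111"  (len 14)
k=18  "0011111001111"  (len 13)
k=19  "011111001111"  (len 12)
k=20  "11111001111"  (len 11)
k=21  "111100111100"  (len 12)
k=22  "111001111001111"  (len 15)
k=23  "110011110011111"  (len 15)
k=24  "1001111001111100"  (len 16)
k=25  "0011110011111001111"  (len 19)
k=26  "011110011111001111"  (len 18)
k=27  "11110011111001111"  (len 17)
k=28  "11100111110011111111"  (len 20)
k=29  "11001111100111111111"  (len 20)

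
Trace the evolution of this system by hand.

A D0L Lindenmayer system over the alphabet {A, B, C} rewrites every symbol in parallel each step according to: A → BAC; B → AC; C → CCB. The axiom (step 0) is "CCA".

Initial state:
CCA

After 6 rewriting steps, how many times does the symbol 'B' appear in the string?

360

k=0  CCA
k=1  CCBCCBBAC
k=2  CCBCCBACCCBCCBACACBACCCB
k=3  CCBCCBACCCBCCBACBACCCBCCBCCBACCCBCCBACBACCCBBACCCBACBACCCBCCBCCBAC
k=4  CCBCCBACCCBCCBACBACCCBCCBCCBACCCBCCBACBACCCBACBACCCBCCBCCB…BACCCBCCBCCBACBACCCBACBACCCBCCBCCBACCCBCCBACCCBCCBACBACCCB  (len 180)
k=5  CCBCCBACCCBCCBACBACCCBCCBCCBACCCBCCBACBACCCBACBACCCBCCBCCB…BCCBACCCBCCBACBACCCBCCBCCBACCCBCCBACBACCCBACBACCCBCCBCCBAC  (len 492)
k=6  CCBCCBACCCBCCBACBACCCBCCBCCBACCCBCCBACBACCCBACBACCCBCCBCCB…BACCCBCCBCCBACBACCCBACBACCCBCCBCCBACCCBCCBACCCBCCBACBACCCB  (len 1344)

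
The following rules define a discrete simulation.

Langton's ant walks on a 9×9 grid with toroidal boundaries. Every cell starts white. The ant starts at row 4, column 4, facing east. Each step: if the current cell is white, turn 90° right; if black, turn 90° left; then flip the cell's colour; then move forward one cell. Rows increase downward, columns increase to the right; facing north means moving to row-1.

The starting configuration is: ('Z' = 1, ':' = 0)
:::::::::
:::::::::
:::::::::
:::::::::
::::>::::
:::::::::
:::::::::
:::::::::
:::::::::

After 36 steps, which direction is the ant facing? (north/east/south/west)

west

k=0  :::::::::
:::::::::
:::::::::
:::::::::
::::>::::
:::::::::
:::::::::
:::::::::
:::::::::
k=1  :::::::::
:::::::::
:::::::::
:::::::::
::::Z::::
::::v::::
:::::::::
:::::::::
:::::::::
k=2  :::::::::
:::::::::
:::::::::
:::::::::
::::Z::::
:::<Z::::
:::::::::
:::::::::
:::::::::
k=3  :::::::::
:::::::::
:::::::::
:::::::::
:::^Z::::
:::ZZ::::
:::::::::
:::::::::
:::::::::
k=4  :::::::::
:::::::::
:::::::::
:::::::::
:::Z>::::
:::ZZ::::
:::::::::
:::::::::
:::::::::
k=5  :::::::::
:::::::::
:::::::::
::::^::::
:::Z:::::
:::ZZ::::
:::::::::
:::::::::
:::::::::
k=6  :::::::::
:::::::::
:::::::::
::::Z>:::
:::Z:::::
:::ZZ::::
:::::::::
:::::::::
:::::::::
k=7  :::::::::
:::::::::
:::::::::
::::ZZ:::
:::Z:v:::
:::ZZ::::
:::::::::
:::::::::
:::::::::
k=8  :::::::::
:::::::::
:::::::::
::::ZZ:::
:::Z<Z:::
:::ZZ::::
:::::::::
:::::::::
:::::::::
k=9  :::::::::
:::::::::
:::::::::
::::^Z:::
:::ZZZ:::
:::ZZ::::
:::::::::
:::::::::
:::::::::
k=10  :::::::::
:::::::::
:::::::::
:::<:Z:::
:::ZZZ:::
:::ZZ::::
:::::::::
:::::::::
:::::::::
k=11  :::::::::
:::::::::
:::^:::::
:::Z:Z:::
:::ZZZ:::
:::ZZ::::
:::::::::
:::::::::
:::::::::
k=12  :::::::::
:::::::::
:::Z>::::
:::Z:Z:::
:::ZZZ:::
:::ZZ::::
:::::::::
:::::::::
:::::::::
k=13  :::::::::
:::::::::
:::ZZ::::
:::ZvZ:::
:::ZZZ:::
:::ZZ::::
:::::::::
:::::::::
:::::::::
k=14  :::::::::
:::::::::
:::ZZ::::
:::<ZZ:::
:::ZZZ:::
:::ZZ::::
:::::::::
:::::::::
:::::::::
k=15  :::::::::
:::::::::
:::ZZ::::
::::ZZ:::
:::vZZ:::
:::ZZ::::
:::::::::
:::::::::
:::::::::
k=16  :::::::::
:::::::::
:::ZZ::::
::::ZZ:::
::::>Z:::
:::ZZ::::
:::::::::
:::::::::
:::::::::
k=17  :::::::::
:::::::::
:::ZZ::::
::::^Z:::
:::::Z:::
:::ZZ::::
:::::::::
:::::::::
:::::::::
k=18  :::::::::
:::::::::
:::ZZ::::
:::<:Z:::
:::::Z:::
:::ZZ::::
:::::::::
:::::::::
:::::::::
k=19  :::::::::
:::::::::
:::^Z::::
:::Z:Z:::
:::::Z:::
:::ZZ::::
:::::::::
:::::::::
:::::::::
k=20  :::::::::
:::::::::
::<:Z::::
:::Z:Z:::
:::::Z:::
:::ZZ::::
:::::::::
:::::::::
:::::::::
k=21  :::::::::
::^::::::
::Z:Z::::
:::Z:Z:::
:::::Z:::
:::ZZ::::
:::::::::
:::::::::
:::::::::
k=22  :::::::::
::Z>:::::
::Z:Z::::
:::Z:Z:::
:::::Z:::
:::ZZ::::
:::::::::
:::::::::
:::::::::
k=23  :::::::::
::ZZ:::::
::ZvZ::::
:::Z:Z:::
:::::Z:::
:::ZZ::::
:::::::::
:::::::::
:::::::::
k=24  :::::::::
::ZZ:::::
::<ZZ::::
:::Z:Z:::
:::::Z:::
:::ZZ::::
:::::::::
:::::::::
:::::::::
k=25  :::::::::
::ZZ:::::
:::ZZ::::
::vZ:Z:::
:::::Z:::
:::ZZ::::
:::::::::
:::::::::
:::::::::
k=26  :::::::::
::ZZ:::::
:::ZZ::::
:<ZZ:Z:::
:::::Z:::
:::ZZ::::
:::::::::
:::::::::
:::::::::
k=27  :::::::::
::ZZ:::::
:^:ZZ::::
:ZZZ:Z:::
:::::Z:::
:::ZZ::::
:::::::::
:::::::::
:::::::::
k=28  :::::::::
::ZZ:::::
:Z>ZZ::::
:ZZZ:Z:::
:::::Z:::
:::ZZ::::
:::::::::
:::::::::
:::::::::
k=29  :::::::::
::ZZ:::::
:ZZZZ::::
:ZvZ:Z:::
:::::Z:::
:::ZZ::::
:::::::::
:::::::::
:::::::::
k=30  :::::::::
::ZZ:::::
:ZZZZ::::
:Z:>:Z:::
:::::Z:::
:::ZZ::::
:::::::::
:::::::::
:::::::::
k=31  :::::::::
::ZZ:::::
:ZZ^Z::::
:Z:::Z:::
:::::Z:::
:::ZZ::::
:::::::::
:::::::::
:::::::::
k=32  :::::::::
::ZZ:::::
:Z<:Z::::
:Z:::Z:::
:::::Z:::
:::ZZ::::
:::::::::
:::::::::
:::::::::
k=33  :::::::::
::ZZ:::::
:Z::Z::::
:Zv::Z:::
:::::Z:::
:::ZZ::::
:::::::::
:::::::::
:::::::::
k=34  :::::::::
::ZZ:::::
:Z::Z::::
:<Z::Z:::
:::::Z:::
:::ZZ::::
:::::::::
:::::::::
:::::::::
k=35  :::::::::
::ZZ:::::
:Z::Z::::
::Z::Z:::
:v:::Z:::
:::ZZ::::
:::::::::
:::::::::
:::::::::
k=36  :::::::::
::ZZ:::::
:Z::Z::::
::Z::Z:::
<Z:::Z:::
:::ZZ::::
:::::::::
:::::::::
:::::::::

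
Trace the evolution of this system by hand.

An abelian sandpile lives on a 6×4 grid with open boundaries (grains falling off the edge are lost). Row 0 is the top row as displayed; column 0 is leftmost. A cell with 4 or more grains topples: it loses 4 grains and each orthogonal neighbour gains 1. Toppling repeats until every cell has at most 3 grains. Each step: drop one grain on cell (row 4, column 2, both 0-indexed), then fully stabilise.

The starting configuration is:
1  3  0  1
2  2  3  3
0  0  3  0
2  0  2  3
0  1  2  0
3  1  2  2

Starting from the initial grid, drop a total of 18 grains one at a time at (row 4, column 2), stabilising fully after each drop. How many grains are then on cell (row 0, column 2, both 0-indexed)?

[0] 1  3  0  1
2  2  3  3
0  0  3  0
2  0  2  3
0  1  2  0
3  1  2  2
[1] 1  3  0  1
2  2  3  3
0  0  3  0
2  0  2  3
0  1  3  0
3  1  2  2
[2] 1  3  0  1
2  2  3  3
0  0  3  0
2  0  3  3
0  2  0  1
3  1  3  2
[3] 1  3  0  1
2  2  3  3
0  0  3  0
2  0  3  3
0  2  1  1
3  1  3  2
[4] 1  3  0  1
2  2  3  3
0  0  3  0
2  0  3  3
0  2  2  1
3  1  3  2
[5] 1  3  0  1
2  2  3  3
0  0  3  0
2  0  3  3
0  2  3  1
3  1  3  2
[6] 1  3  1  2
2  3  1  0
0  1  1  3
2  1  2  0
0  3  2  3
3  2  0  3
[7] 1  3  1  2
2  3  1  0
0  1  1  3
2  1  2  0
0  3  3  3
3  2  0  3
[8] 1  3  1  2
2  3  1  0
0  1  1  3
2  2  3  1
1  0  2  1
3  3  2  0
[9] 1  3  1  2
2  3  1  0
0  1  1  3
2  2  3  1
1  0  3  1
3  3  2  0
[10] 1  3  1  2
2  3  1  0
0  1  2  3
2  3  0  2
1  1  1  2
3  3  3  0
[11] 1  3  1  2
2  3  1  0
0  1  2  3
2  3  0  2
1  1  2  2
3  3  3  0
[12] 1  3  1  2
2  3  1  0
0  1  2  3
2  3  0  2
1  1  3  2
3  3  3  0
[13] 1  3  1  2
2  3  1  0
0  1  2  3
2  3  1  2
2  3  1  3
0  1  1  1
[14] 1  3  1  2
2  3  1  0
0  1  2  3
2  3  1  2
2  3  2  3
0  1  1  1
[15] 1  3  1  2
2  3  1  0
0  1  2  3
2  3  1  2
2  3  3  3
0  1  1  1
[16] 1  3  1  2
2  3  1  0
0  2  2  3
3  0  3  3
3  1  2  0
0  2  2  2
[17] 1  3  1  2
2  3  1  0
0  2  2  3
3  0  3  3
3  1  3  0
0  2  2  2
[18] 1  3  1  2
2  3  2  1
0  3  0  1
3  1  2  1
3  2  1  2
0  2  3  2

1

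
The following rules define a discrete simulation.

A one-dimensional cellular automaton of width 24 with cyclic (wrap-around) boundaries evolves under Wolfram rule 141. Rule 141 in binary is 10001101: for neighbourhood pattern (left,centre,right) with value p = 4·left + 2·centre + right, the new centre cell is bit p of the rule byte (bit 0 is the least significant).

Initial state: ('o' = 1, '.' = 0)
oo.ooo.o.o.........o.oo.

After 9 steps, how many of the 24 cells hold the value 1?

step 0: oo.ooo.o.o.........o.oo.
step 1: o..oo..o.o.ooooooo.o.o..
step 2: o..o...o.o.oooooo..o.o..
step 3: o..o.o.o.o.ooooo...o.o..
step 4: o..o.o.o.o.oooo..o.o.o..
step 5: o..o.o.o.o.ooo...o.o.o..
step 6: o..o.o.o.o.oo..o.o.o.o..
step 7: o..o.o.o.o.o...o.o.o.o..
step 8: o..o.o.o.o.o.o.o.o.o.o..
step 9: o..o.o.o.o.o.o.o.o.o.o..

11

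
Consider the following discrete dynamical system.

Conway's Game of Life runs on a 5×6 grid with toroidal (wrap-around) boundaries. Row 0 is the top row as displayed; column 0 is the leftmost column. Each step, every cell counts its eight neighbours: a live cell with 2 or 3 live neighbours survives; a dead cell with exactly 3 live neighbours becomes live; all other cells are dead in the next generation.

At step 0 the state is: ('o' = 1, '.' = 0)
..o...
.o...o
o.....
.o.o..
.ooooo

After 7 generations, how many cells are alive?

t=0: ..o...
.o...o
o.....
.o.o..
.ooooo
t=1: .....o
oo....
ooo...
.o.o.o
oo..o.
t=2: .....o
..o..o
.....o
...ooo
.oo.o.
t=3: oooooo
o...oo
o..o.o
o.oo.o
o.o...
t=4: ..o...
......
..oo..
..oo..
......
t=5: ......
..oo..
..oo..
..oo..
..oo..
t=6: ......
..oo..
.o..o.
.o..o.
..oo..
t=7: ......
..oo..
.o..o.
.o..o.
..oo..

8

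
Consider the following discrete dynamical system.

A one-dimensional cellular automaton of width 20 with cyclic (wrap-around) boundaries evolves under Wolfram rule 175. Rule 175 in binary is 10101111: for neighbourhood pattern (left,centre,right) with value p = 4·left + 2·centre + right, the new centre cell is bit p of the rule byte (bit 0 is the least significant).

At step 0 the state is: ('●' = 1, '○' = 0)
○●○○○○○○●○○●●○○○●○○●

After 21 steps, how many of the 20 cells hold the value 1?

15

[0] ○●○○○○○○●○○●●○○○●○○●
[1] ●●○●●●●●●○●●○○●●●○●●
[2] ●○●●●●●●○●●○○●●●○●●●
[3] ○●●●●●●○●●○○●●●○●●●●
[4] ●●●●●●○●●○○●●●○●●●●○
[5] ●●●●●○●●○○●●●○●●●●○●
[6] ●●●●○●●○○●●●○●●●●○●●
[7] ●●●○●●○○●●●○●●●●○●●●
[8] ●●○●●○○●●●○●●●●○●●●●
[9] ●○●●○○●●●○●●●●○●●●●●
[10] ○●●○○●●●○●●●●○●●●●●●
[11] ●●○○●●●○●●●●○●●●●●●○
[12] ●○○●●●○●●●●○●●●●●●○●
[13] ○○●●●○●●●●○●●●●●●○●●
[14] ○●●●○●●●●○●●●●●●○●●○
[15] ●●●○●●●●○●●●●●●○●●○○
[16] ●●○●●●●○●●●●●●○●●○○●
[17] ●○●●●●○●●●●●●○●●○○●●
[18] ○●●●●○●●●●●●○●●○○●●●
[19] ●●●●○●●●●●●○●●○○●●●○
[20] ●●●○●●●●●●○●●○○●●●○●
[21] ●●○●●●●●●○●●○○●●●○●●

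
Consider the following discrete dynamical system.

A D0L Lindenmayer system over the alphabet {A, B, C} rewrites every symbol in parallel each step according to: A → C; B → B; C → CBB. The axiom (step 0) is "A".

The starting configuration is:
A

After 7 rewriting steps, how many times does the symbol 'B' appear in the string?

12

k=0  A
k=1  C
k=2  CBB
k=3  CBBBB
k=4  CBBBBBB
k=5  CBBBBBBBB
k=6  CBBBBBBBBBB
k=7  CBBBBBBBBBBBB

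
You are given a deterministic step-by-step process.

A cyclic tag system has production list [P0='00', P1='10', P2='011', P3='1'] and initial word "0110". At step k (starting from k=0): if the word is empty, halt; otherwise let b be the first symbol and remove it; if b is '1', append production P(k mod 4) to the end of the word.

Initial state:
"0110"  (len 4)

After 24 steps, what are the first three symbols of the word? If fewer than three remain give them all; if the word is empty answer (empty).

(empty)

gen 0: "0110"  (len 4)
gen 1: "110"  (len 3)
gen 2: "1010"  (len 4)
gen 3: "010011"  (len 6)
gen 4: "10011"  (len 5)
gen 5: "001100"  (len 6)
gen 6: "01100"  (len 5)
gen 7: "1100"  (len 4)
gen 8: "1001"  (len 4)
gen 9: "00100"  (len 5)
gen 10: "0100"  (len 4)
gen 11: "100"  (len 3)
gen 12: "001"  (len 3)
gen 13: "01"  (len 2)
gen 14: "1"  (len 1)
gen 15: "011"  (len 3)
gen 16: "11"  (len 2)
gen 17: "100"  (len 3)
gen 18: "0010"  (len 4)
gen 19: "010"  (len 3)
gen 20: "10"  (len 2)
gen 21: "000"  (len 3)
gen 22: "00"  (len 2)
gen 23: "0"  (len 1)
gen 24: (halted — word empty)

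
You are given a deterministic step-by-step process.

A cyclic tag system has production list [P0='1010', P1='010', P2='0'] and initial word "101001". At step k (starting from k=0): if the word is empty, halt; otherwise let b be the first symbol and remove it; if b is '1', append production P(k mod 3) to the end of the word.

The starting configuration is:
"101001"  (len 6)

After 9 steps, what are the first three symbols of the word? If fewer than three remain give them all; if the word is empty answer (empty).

k=0  "101001"  (len 6)
k=1  "010011010"  (len 9)
k=2  "10011010"  (len 8)
k=3  "00110100"  (len 8)
k=4  "0110100"  (len 7)
k=5  "110100"  (len 6)
k=6  "101000"  (len 6)
k=7  "010001010"  (len 9)
k=8  "10001010"  (len 8)
k=9  "00010100"  (len 8)

000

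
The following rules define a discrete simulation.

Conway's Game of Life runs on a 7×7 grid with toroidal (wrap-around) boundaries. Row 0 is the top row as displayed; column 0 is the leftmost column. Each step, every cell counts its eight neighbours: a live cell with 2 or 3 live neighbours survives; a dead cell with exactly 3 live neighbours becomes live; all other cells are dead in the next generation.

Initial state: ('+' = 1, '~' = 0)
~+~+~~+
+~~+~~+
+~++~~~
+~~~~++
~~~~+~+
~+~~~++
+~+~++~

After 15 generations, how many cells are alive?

gen 0: ~+~+~~+
+~~+~~+
+~++~~~
+~~~~++
~~~~+~+
~+~~~++
+~+~++~
gen 1: ~+~+~~~
~~~++~+
~~++++~
++~+++~
~~~~+~~
~+~+~~~
~~+++~~
gen 2: ~~~~~+~
~~~~~~~
++~~~~~
~+~~~~+
++~~~+~
~~~~~~~
~+~~+~~
gen 3: ~~~~~~~
~~~~~~~
++~~~~~
~~+~~~+
++~~~~+
++~~~~~
~~~~~~~
gen 4: ~~~~~~~
~~~~~~~
++~~~~~
~~+~~~+
~~+~~~+
~+~~~~+
~~~~~~~
gen 5: ~~~~~~~
~~~~~~~
++~~~~~
~~+~~~+
~++~~++
+~~~~~~
~~~~~~~
gen 6: ~~~~~~~
~~~~~~~
++~~~~~
~~+~~++
~++~~++
++~~~~+
~~~~~~~
gen 7: ~~~~~~~
~~~~~~~
++~~~~+
~~+~~+~
~~+~~~~
~++~~++
+~~~~~~
gen 8: ~~~~~~~
+~~~~~~
++~~~~+
+~+~~~+
~~++~++
+++~~~+
++~~~~+
gen 9: ~+~~~~+
++~~~~+
~~~~~~~
~~++~~~
~~~+~+~
~~~+~~~
~~+~~~+
gen 10: ~++~~++
~+~~~~+
+++~~~~
~~+++~~
~~~+~~~
~~+++~~
+~+~~~~
gen 11: ~~+~~++
~~~~~++
+~~~~~~
~~~~+~~
~~~~~~~
~++~+~~
+~~~+++
gen 12: ~~~~~~~
+~~~~+~
~~~~~++
~~~~~~~
~~~+~~~
++~++~+
+~+~+~~
gen 13: ~+~~~~+
~~~~~+~
~~~~~++
~~~~~~~
+~+++~~
++~~+++
+~+~+++
gen 14: ~+~~+~~
+~~~~+~
~~~~~++
~~~++++
+~+++~~
~~~~~~~
~~+++~~
gen 15: ~++~++~
+~~~++~
+~~~~~~
+~+~~~~
~~+~~~+
~+~~~~~
~~+++~~

16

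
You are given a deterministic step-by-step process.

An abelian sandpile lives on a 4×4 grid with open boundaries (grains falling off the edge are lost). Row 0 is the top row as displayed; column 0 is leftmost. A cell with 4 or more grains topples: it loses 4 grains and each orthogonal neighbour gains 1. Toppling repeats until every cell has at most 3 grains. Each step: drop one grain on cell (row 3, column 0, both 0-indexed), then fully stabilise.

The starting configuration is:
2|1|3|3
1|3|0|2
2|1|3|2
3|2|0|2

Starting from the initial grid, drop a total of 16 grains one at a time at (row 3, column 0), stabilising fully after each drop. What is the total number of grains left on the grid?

step 0: 2|1|3|3
1|3|0|2
2|1|3|2
3|2|0|2
step 1: 2|1|3|3
1|3|0|2
3|1|3|2
0|3|0|2
step 2: 2|1|3|3
1|3|0|2
3|1|3|2
1|3|0|2
step 3: 2|1|3|3
1|3|0|2
3|1|3|2
2|3|0|2
step 4: 2|1|3|3
1|3|0|2
3|1|3|2
3|3|0|2
step 5: 2|1|3|3
2|3|0|2
0|3|3|2
2|0|1|2
step 6: 2|1|3|3
2|3|0|2
0|3|3|2
3|0|1|2
step 7: 2|1|3|3
2|3|0|2
1|3|3|2
0|1|1|2
step 8: 2|1|3|3
2|3|0|2
1|3|3|2
1|1|1|2
step 9: 2|1|3|3
2|3|0|2
1|3|3|2
2|1|1|2
step 10: 2|1|3|3
2|3|0|2
1|3|3|2
3|1|1|2
step 11: 2|1|3|3
2|3|0|2
2|3|3|2
0|2|1|2
step 12: 2|1|3|3
2|3|0|2
2|3|3|2
1|2|1|2
step 13: 2|1|3|3
2|3|0|2
2|3|3|2
2|2|1|2
step 14: 2|1|3|3
2|3|0|2
2|3|3|2
3|2|1|2
step 15: 2|1|3|3
2|3|0|2
3|3|3|2
0|3|1|2
step 16: 2|1|3|3
2|3|0|2
3|3|3|2
1|3|1|2

34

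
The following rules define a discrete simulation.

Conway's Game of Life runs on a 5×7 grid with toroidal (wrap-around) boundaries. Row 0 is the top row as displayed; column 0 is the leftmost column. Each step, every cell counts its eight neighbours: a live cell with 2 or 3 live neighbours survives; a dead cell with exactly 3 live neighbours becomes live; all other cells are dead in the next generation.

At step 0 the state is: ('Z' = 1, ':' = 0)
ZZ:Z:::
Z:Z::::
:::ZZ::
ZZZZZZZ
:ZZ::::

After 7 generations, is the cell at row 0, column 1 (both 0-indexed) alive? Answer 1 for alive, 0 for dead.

1

gen 0: ZZ:Z:::
Z:Z::::
:::ZZ::
ZZZZZZZ
:ZZ::::
gen 1: Z::Z:::
Z:Z:Z::
:::::::
Z::::ZZ
:::::Z:
gen 2: :Z:ZZ:Z
:Z:Z:::
ZZ:::Z:
:::::ZZ
Z:::ZZ:
gen 3: :Z:Z::Z
:Z:Z:ZZ
ZZZ:ZZ:
:Z:::::
Z::Z:::
gen 4: :Z:Z:ZZ
:::Z:::
:::ZZZ:
:::ZZ:Z
ZZ:::::
gen 5: :Z::Z:Z
:::Z::Z
::Z::Z:
Z:ZZ::Z
:Z:Z:::
gen 6: :::ZZZ:
Z:ZZZ:Z
ZZZ:ZZ:
Z::ZZ:Z
:Z:ZZZZ
gen 7: :Z:::::
Z::::::
:::::::
:::::::
:::::::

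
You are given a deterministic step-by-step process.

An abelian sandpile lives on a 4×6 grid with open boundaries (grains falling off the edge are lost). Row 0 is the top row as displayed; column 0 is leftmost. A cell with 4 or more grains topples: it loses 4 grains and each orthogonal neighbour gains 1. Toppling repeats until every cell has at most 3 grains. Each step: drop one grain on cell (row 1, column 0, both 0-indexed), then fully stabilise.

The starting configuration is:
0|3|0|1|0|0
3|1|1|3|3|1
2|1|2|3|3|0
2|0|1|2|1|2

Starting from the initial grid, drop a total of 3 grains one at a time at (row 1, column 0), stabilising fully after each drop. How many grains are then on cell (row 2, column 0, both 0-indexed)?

3

0) 0|3|0|1|0|0
3|1|1|3|3|1
2|1|2|3|3|0
2|0|1|2|1|2
1) 1|3|0|1|0|0
0|2|1|3|3|1
3|1|2|3|3|0
2|0|1|2|1|2
2) 1|3|0|1|0|0
1|2|1|3|3|1
3|1|2|3|3|0
2|0|1|2|1|2
3) 1|3|0|1|0|0
2|2|1|3|3|1
3|1|2|3|3|0
2|0|1|2|1|2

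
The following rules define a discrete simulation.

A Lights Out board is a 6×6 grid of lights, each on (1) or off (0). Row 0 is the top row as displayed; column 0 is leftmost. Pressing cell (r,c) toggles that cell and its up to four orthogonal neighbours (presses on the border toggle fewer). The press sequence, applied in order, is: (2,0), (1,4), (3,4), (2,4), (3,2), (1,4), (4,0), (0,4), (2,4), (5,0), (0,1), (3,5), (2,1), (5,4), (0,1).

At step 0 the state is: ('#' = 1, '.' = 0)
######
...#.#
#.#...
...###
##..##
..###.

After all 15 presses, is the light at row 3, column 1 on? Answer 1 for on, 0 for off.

step 0: ######
...#.#
#.#...
...###
##..##
..###.
step 1: ######
#..#.#
.##...
#..###
##..##
..###.
step 2: ####.#
#...#.
.##.#.
#..###
##..##
..###.
step 3: ####.#
#...#.
.##...
#.....
##...#
..###.
step 4: ####.#
#.....
.#####
#...#.
##...#
..###.
step 5: ####.#
#.....
.#.###
#####.
###..#
..###.
step 6: ######
#..###
.#.#.#
#####.
###..#
..###.
step 7: ######
#..###
.#.#.#
.####.
..#..#
#.###.
step 8: ###...
#..#.#
.#.#.#
.####.
..#..#
#.###.
step 9: ###...
#..###
.#..#.
.###..
..#..#
#.###.
step 10: ###...
#..###
.#..#.
.###..
#.#..#
.####.
step 11: ......
##.###
.#..#.
.###..
#.#..#
.####.
step 12: ......
##.###
.#..##
.#####
#.#...
.####.
step 13: ......
#..###
#.#.##
..####
#.#...
.####.
step 14: ......
#..###
#.#.##
..####
#.#.#.
.##..#
step 15: ###...
##.###
#.#.##
..####
#.#.#.
.##..#

0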